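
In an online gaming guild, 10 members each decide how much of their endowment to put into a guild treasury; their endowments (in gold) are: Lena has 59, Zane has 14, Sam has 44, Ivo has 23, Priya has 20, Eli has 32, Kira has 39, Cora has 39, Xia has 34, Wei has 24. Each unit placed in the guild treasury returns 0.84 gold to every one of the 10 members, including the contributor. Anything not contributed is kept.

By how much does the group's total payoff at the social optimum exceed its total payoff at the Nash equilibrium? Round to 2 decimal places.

The private return per contributed unit is 0.84 < 1 for everyone, so the Nash equilibrium is zero contribution and the group total is Σ E_j = 59 + 14 + 44 + 23 + 20 + 32 + 39 + 39 + 34 + 24 = 328.
Each contributed unit returns 8.400 to the group, so the social optimum is full contribution by everyone: group total = 8.400 × 328 = 2755.20.
Efficiency loss = (8.400 − 1) × 328 = 2427.20.

2427.20 gold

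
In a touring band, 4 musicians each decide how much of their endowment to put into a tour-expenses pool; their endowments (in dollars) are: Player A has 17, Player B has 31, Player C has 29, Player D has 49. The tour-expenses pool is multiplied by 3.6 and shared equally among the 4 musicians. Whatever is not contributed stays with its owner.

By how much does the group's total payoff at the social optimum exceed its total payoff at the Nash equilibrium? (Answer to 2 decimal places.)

The private return per contributed unit is 3.6/4 = 0.9000 < 1 for every player regardless of endowment, so the Nash equilibrium is zero contribution and the group total is Σ E_j = 17 + 31 + 29 + 49 = 126.
Each contributed unit returns 3.600 to the group, so the social optimum is full contribution by everyone: group total = 3.600 × 126 = 453.60.
Efficiency loss = (3.600 − 1) × 126 = 327.60.

327.60 dollars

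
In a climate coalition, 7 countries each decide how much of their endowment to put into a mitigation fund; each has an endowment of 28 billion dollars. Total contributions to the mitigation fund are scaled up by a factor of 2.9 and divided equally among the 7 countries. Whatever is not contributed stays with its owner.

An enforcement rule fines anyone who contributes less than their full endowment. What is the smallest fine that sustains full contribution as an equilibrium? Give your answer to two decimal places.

Given the others contribute fully, the best deviation is to contribute 0 (any partial contribution still incurs the fine and gives up units whose private return 0.4143 is below 1).
Deviating from 28 to 0 saves 28 billion dollars but forfeits the deviator's share of the drop in the mitigation fund: 2.9/7 × 28 = 11.60.
So the deviation gain is 28 − 11.60 = 16.40, and the fine must be at least 16.40 billion dollars to wipe it out.

16.40 billion dollars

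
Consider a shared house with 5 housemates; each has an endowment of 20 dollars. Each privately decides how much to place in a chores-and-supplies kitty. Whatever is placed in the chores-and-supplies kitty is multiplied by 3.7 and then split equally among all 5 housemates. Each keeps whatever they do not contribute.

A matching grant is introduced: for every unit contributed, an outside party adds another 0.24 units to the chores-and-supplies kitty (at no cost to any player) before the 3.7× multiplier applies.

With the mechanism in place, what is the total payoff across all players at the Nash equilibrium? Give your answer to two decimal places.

The effective private return is 3.7 × 1.24 / 5 = 0.9176, which is still under 1, so the mechanism doesn't change anyone's dominant strategy: zero contribution.
Everyone keeps their endowment and the group total is 5 × 20 = 100.

100.00 dollars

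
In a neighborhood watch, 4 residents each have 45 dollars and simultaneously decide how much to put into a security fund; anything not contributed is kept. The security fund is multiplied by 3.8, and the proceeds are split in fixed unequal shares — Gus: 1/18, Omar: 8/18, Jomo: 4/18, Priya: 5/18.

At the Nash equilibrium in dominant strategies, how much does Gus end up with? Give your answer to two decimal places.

Player j's private return per contributed unit is 3.8 × (j's share). Contributing is weakly dominant for j when that share is at least 1/3.8 = 0.2632, and contributing 0 is dominant otherwise.
The shares above 0.2632 belong to Omar and Priya, contributing 45 each; the remaining 2 contribute 0. Total contributed: 90.
Gus keeps 45 and receives 3.8 × 90 × 1/18 = 19.00 from the security fund, for a payoff of 64.00.

64.00 dollars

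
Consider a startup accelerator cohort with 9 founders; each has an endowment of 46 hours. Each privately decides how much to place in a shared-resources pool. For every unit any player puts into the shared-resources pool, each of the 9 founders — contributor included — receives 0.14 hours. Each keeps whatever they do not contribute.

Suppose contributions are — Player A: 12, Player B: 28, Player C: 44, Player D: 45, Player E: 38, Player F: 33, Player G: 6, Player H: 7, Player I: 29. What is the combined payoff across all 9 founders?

476.92 hours

Total contributed: 12 + 28 + 44 + 45 + 38 + 33 + 6 + 7 + 29 = 242; total kept: 9 × 46 − 242 = 172.
The shared-resources pool pays out 0.14 × 9 × 242 = 304.92 in aggregate.
Group total = 172 + 304.92 = 476.92.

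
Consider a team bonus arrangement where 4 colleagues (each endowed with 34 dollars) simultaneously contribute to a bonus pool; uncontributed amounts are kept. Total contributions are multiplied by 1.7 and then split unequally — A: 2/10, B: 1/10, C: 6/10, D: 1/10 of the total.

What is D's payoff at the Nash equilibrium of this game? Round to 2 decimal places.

39.78 dollars

Each unit j contributes comes back to j as 1.7 × (j's share), so j prefers to contribute only if that share exceeds 1/1.7 = 0.5882; otherwise keeping the unit dominates.
The only share above 0.5882 is C's 6/10, contributing 34; the remaining 3 contribute 0. Total contributed: 34.
D keeps 34 and receives 1.7 × 34 × 1/10 = 5.78 from the bonus pool, for a payoff of 39.78.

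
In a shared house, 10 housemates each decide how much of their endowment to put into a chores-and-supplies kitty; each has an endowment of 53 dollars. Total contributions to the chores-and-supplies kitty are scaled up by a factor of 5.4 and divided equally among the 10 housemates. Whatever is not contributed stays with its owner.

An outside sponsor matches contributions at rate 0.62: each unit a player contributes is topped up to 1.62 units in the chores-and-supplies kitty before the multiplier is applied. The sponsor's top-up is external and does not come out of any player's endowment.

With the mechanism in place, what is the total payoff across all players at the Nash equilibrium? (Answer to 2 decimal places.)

530.00 dollars

With the mechanism, a contributed unit returns 5.4 × 1.62 / 10 = 0.8748 per unit of net cost — still below 1 — so contributing 0 remains dominant for every player.
Everyone keeps their endowment and the group total is 10 × 53 = 530.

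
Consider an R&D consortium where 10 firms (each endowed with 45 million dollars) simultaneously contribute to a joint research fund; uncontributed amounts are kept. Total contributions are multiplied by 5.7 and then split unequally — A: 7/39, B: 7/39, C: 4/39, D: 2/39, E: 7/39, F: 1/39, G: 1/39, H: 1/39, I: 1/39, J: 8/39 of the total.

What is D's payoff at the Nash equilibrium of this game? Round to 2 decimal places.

97.62 million dollars

Player j's private return per contributed unit is 5.7 × (j's share). Contributing is weakly dominant for j when that share is at least 1/5.7 = 0.1754, and contributing 0 is dominant otherwise.
A, B, E and J are above the threshold, contributing 45 each; the remaining 6 contribute 0. Total contributed: 180.
D keeps 45 and receives 5.7 × 180 × 2/39 = 52.62 from the joint research fund, for a payoff of 97.62.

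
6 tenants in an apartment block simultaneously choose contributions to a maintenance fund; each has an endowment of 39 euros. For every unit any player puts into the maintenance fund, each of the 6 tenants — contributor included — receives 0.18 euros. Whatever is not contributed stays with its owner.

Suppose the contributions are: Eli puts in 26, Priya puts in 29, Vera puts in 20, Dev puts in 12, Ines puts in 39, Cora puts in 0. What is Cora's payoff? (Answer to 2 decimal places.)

61.68 euros

Total contributed: 26 + 29 + 20 + 12 + 39 + 0 = 126.
Each receives 0.18 × 126 = 22.68 from the maintenance fund.
Cora keeps 39 − 0 = 39, so Cora's payoff is 39 + 22.68 = 61.68.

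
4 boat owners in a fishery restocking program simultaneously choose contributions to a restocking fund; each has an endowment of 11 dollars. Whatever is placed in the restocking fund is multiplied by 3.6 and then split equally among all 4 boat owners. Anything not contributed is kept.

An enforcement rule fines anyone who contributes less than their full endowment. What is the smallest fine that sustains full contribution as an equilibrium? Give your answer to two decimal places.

1.10 dollars

Given the others contribute fully, the best deviation is to contribute 0 (any partial contribution still incurs the fine and gives up units whose private return 0.9000 is below 1).
Deviating from 11 to 0 saves 11 dollars but forfeits the deviator's share of the drop in the restocking fund: 3.6/4 × 11 = 9.90.
So the deviation gain is 11 − 9.90 = 1.10, and the fine must be at least 1.10 dollars to wipe it out.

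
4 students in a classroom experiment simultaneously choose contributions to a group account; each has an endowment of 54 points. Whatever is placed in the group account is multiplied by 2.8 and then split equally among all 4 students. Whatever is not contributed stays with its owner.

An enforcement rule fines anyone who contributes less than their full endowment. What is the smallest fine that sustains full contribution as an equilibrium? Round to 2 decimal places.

16.20 points

Given the others contribute fully, the best deviation is to contribute 0 (any partial contribution still incurs the fine and gives up units whose private return 0.7000 is below 1).
Deviating from 54 to 0 saves 54 points but forfeits the deviator's share of the drop in the group account: 2.8/4 × 54 = 37.80.
So the deviation gain is 54 − 37.80 = 16.20, and the fine must be at least 16.20 points to wipe it out.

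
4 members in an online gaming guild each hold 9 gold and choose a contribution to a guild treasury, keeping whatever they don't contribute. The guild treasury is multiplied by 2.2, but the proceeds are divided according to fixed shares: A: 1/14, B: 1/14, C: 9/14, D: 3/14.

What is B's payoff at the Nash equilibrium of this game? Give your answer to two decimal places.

A player with share s gets back 2.2·s per unit contributed, so full contribution is dominant for anyone with s > 1/2.2 = 0.4545 and zero contribution is dominant for anyone below.
The only share above 0.4545 is C's 9/14, contributing 9; the remaining 3 contribute 0. Total contributed: 9.
B keeps 9 and receives 2.2 × 9 × 1/14 = 1.41 from the guild treasury, for a payoff of 10.41.

10.41 gold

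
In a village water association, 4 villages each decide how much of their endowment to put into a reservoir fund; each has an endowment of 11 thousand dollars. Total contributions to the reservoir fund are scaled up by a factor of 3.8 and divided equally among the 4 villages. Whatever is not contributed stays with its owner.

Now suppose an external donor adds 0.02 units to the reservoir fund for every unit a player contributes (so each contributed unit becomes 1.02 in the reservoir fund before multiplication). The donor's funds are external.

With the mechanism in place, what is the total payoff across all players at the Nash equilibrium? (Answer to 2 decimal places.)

44.00 thousand dollars

Even with the mechanism, each unit contributed returns only 3.8 × 1.02 / 4 = 0.9690 per unit of net cost, so contributing nothing is still dominant.
At the Nash equilibrium no one contributes; group total payoff = 4 × 11 = 44.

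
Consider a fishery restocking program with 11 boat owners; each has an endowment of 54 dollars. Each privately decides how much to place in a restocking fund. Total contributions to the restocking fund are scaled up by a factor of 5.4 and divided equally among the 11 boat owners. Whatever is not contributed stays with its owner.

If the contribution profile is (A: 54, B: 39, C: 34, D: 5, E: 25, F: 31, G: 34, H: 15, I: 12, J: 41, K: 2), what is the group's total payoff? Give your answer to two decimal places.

1878.80 dollars

Total contributed: 54 + 39 + 34 + 5 + 25 + 31 + 34 + 15 + 12 + 41 + 2 = 292; total kept: 11 × 54 − 292 = 302.
The restocking fund pays out 5.4 × 292 = 1576.80 in aggregate.
Group total = 302 + 1576.80 = 1878.80.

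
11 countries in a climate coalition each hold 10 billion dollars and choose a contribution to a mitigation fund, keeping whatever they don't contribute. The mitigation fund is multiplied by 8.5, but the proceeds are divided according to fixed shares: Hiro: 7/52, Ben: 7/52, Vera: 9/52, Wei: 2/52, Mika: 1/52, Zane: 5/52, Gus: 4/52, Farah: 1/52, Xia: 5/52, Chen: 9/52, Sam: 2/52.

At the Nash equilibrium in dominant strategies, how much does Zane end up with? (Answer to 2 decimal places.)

Each unit j contributes comes back to j as 8.5 × (j's share), so j prefers to contribute only if that share exceeds 1/8.5 = 0.1176; otherwise keeping the unit dominates.
Hiro, Ben, Vera and Chen are above the threshold, contributing 10 each; the remaining 7 contribute 0. Total contributed: 40.
Zane keeps 10 and receives 8.5 × 40 × 5/52 = 32.69 from the mitigation fund, for a payoff of 42.69.

42.69 billion dollars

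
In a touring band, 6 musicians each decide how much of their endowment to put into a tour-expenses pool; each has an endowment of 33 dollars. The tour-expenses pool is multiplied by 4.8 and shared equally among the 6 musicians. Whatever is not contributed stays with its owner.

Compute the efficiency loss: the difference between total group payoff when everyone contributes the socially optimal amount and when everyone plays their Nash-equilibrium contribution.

752.40 dollars

Each contributed unit returns 4.8/6 = 0.8000 to its contributor — below 1 — so contributing 0 is dominant for every player. At the Nash equilibrium everyone keeps their 33, and the group total is 6 × 33 = 198.
Each contributed unit returns 4.800 to the group as a whole (0.8000 to each of 6 players), which exceeds 1, so the social optimum is full contribution: group total = 4.800 × 198 = 950.40.
Efficiency loss = 950.40 − 198 = 752.40.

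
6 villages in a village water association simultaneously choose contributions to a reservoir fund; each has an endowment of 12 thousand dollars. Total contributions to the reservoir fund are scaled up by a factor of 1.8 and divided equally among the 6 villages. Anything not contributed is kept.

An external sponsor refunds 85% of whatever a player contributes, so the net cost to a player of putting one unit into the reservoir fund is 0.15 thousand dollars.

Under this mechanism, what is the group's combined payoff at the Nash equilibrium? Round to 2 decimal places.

190.80 thousand dollars

Under the mechanism each unit contributed yields (1.8/6) / 0.15 = 2.0000 back to its contributor per unit of net cost, which exceeds 1, making full contribution the dominant choice for everyone.
So the Nash equilibrium is full contribution by all 6; the group earns 6 × (12 × 0.85 + 1.8 × 12) = 190.80.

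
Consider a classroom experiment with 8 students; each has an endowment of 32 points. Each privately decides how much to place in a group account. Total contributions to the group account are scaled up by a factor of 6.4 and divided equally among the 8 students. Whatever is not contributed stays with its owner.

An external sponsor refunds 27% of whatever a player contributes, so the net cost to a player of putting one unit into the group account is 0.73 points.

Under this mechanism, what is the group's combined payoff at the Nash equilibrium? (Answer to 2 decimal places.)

1707.52 points

The effective private return per unit is now (6.4/8) / 0.73 = 1.0959 > 1, so every player's dominant strategy flips to full contribution.
At the Nash equilibrium everyone contributes 32. Group total payoff = 8 × (32 × 0.27 + 6.4 × 32) = 1707.52.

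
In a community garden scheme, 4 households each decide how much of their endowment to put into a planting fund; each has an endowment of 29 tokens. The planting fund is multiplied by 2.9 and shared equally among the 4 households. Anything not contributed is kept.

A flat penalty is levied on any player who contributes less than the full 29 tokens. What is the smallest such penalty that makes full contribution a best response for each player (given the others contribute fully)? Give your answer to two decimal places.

Given the others contribute fully, the best deviation is to contribute 0 (any partial contribution still incurs the fine and gives up units whose private return 0.7250 is below 1).
Deviating from 29 to 0 saves 29 tokens but forfeits the deviator's share of the drop in the planting fund: 2.9/4 × 29 = 21.02.
So the deviation gain is 29 − 21.02 = 7.98, and the fine must be at least 7.98 tokens to wipe it out.

7.98 tokens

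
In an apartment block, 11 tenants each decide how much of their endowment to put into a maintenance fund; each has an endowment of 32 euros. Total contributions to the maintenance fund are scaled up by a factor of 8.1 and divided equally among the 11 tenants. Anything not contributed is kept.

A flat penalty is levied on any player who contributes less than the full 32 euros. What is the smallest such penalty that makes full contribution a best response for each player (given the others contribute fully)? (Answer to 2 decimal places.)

8.44 euros

Given the others contribute fully, the best deviation is to contribute 0 (any partial contribution still incurs the fine and gives up units whose private return 0.7364 is below 1).
Deviating from 32 to 0 saves 32 euros but forfeits the deviator's share of the drop in the maintenance fund: 8.1/11 × 32 = 23.56.
So the deviation gain is 32 − 23.56 = 8.44, and the fine must be at least 8.44 euros to wipe it out.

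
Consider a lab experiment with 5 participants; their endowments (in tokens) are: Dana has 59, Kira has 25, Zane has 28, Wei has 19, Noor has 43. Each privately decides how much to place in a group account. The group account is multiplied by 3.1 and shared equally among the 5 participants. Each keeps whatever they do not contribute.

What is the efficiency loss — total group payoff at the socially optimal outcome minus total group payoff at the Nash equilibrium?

365.40 tokens

The private return per contributed unit is 3.1/5 = 0.6200 < 1 for every player regardless of endowment, so the Nash equilibrium is zero contribution and the group total is Σ E_j = 59 + 25 + 28 + 19 + 43 = 174.
Each contributed unit returns 3.100 to the group, so the social optimum is full contribution by everyone: group total = 3.100 × 174 = 539.40.
Efficiency loss = (3.100 − 1) × 174 = 365.40.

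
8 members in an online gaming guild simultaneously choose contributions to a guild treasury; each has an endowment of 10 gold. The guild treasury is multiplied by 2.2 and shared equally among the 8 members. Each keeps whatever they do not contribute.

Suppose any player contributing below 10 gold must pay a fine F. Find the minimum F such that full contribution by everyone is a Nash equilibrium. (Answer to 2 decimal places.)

7.25 gold

Given the others contribute fully, the best deviation is to contribute 0 (any partial contribution still incurs the fine and gives up units whose private return 0.2750 is below 1).
Deviating from 10 to 0 saves 10 gold but forfeits the deviator's share of the drop in the guild treasury: 2.2/8 × 10 = 2.75.
So the deviation gain is 10 − 2.75 = 7.25, and the fine must be at least 7.25 gold to wipe it out.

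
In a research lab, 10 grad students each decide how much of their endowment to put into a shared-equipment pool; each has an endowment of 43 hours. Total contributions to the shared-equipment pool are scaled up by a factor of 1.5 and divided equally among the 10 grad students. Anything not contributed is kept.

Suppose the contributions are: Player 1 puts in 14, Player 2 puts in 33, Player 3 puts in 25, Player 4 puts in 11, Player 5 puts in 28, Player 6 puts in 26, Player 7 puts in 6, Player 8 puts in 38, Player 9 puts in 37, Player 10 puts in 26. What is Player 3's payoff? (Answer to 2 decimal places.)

Total contributed: 14 + 33 + 25 + 11 + 28 + 26 + 6 + 38 + 37 + 26 = 244.
Each receives 1.5 × 244 / 10 = 36.60 from the shared-equipment pool.
Player 3 keeps 43 − 25 = 18, so Player 3's payoff is 18 + 36.60 = 54.60.

54.60 hours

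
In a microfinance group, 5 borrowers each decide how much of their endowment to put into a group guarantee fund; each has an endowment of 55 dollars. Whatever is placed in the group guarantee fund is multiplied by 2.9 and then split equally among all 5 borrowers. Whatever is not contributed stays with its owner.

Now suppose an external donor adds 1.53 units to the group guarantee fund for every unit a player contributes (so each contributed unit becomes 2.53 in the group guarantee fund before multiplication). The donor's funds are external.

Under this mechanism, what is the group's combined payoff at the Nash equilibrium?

With the mechanism, a contributed unit returns 2.9 × 2.53 / 5 = 1.4674 per unit of net cost to the contributor — now above 1 — so contributing fully is weakly dominant for every player.
So the Nash equilibrium is full contribution by all 5; the group earns 2.9 × 2.53 × 275 = 2017.68.

2017.68 dollars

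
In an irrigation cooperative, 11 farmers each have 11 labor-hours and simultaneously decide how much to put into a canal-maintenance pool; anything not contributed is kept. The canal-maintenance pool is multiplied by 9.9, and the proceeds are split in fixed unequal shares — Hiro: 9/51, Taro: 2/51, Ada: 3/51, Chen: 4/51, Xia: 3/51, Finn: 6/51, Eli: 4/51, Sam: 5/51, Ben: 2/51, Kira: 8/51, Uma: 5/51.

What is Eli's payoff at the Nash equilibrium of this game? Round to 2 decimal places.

36.62 labor-hours

For player j, contributing a unit is worthwhile iff 9.9 × (j's share) ≥ 1, i.e. iff j's share is at least 0.1010.
The shares above 0.1010 belong to Hiro, Finn and Kira, contributing 11 each; the remaining 8 contribute 0. Total contributed: 33.
Eli keeps 11 and receives 9.9 × 33 × 4/51 = 25.62 from the canal-maintenance pool, for a payoff of 36.62.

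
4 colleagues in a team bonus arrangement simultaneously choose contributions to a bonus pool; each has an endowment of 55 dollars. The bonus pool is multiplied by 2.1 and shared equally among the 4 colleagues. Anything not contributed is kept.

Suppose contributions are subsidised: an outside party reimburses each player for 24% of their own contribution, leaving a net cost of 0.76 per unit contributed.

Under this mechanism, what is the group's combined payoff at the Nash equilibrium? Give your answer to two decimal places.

The effective private return is (2.1/4) / 0.76 = 0.6908, which is still under 1, so the mechanism doesn't change anyone's dominant strategy: zero contribution.
Everyone keeps their endowment and the group total is 4 × 55 = 220.

220.00 dollars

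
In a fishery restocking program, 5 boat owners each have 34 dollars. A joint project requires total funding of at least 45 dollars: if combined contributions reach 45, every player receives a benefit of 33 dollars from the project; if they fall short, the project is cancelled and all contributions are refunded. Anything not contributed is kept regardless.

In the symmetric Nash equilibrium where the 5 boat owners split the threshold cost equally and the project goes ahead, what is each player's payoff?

Equal share of the threshold: 45/5 = 9.
At this profile no one gains by cutting their contribution: any cut drops the total below 45, the project is cancelled, contributions are refunded, and the deviator ends with 34, which is less than 34 − 9 + 33 = 58. Contributing more than 9 just wastes the excess. So contributing exactly 9 is a best response.
Each player's payoff: 34 − 9 + 33 = 58.

58 dollars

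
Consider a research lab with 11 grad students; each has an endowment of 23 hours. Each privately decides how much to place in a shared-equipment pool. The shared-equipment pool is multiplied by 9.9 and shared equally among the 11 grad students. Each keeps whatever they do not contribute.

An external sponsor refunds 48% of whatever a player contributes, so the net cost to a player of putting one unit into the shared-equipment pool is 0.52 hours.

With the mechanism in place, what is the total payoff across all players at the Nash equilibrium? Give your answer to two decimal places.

Under the mechanism each unit contributed yields (9.9/11) / 0.52 = 1.7308 back to its contributor per unit of net cost, which exceeds 1, making full contribution the dominant choice for everyone.
At the Nash equilibrium everyone contributes 23. Group total payoff = 11 × (23 × 0.48 + 9.9 × 23) = 2626.14.

2626.14 hours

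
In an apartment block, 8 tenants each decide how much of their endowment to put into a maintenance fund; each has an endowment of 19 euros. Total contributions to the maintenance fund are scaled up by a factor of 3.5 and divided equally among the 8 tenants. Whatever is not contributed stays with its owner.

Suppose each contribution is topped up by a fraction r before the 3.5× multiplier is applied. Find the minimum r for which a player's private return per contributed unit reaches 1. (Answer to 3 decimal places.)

With matching at rate r, one contributed unit becomes (1 + r) in the maintenance fund and returns 3.5 × (1 + r) / 8 to the contributor.
Setting this equal to 1: 1 + r = 8/3.5 = 2.2857.
So the minimum matching rate is r = 2.2857 − 1 = 1.286.

1.286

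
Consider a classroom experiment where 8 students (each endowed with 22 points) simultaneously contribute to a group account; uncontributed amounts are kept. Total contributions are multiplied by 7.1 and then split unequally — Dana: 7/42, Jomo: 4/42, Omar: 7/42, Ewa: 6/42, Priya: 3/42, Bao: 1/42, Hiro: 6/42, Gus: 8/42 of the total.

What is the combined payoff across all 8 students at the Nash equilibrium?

847.00 points

Player j's private return per contributed unit is 7.1 × (j's share). Contributing is weakly dominant for j when that share is at least 1/7.1 = 0.1408, and contributing 0 is dominant otherwise.
Dana, Omar, Ewa, Hiro and Gus clear that bar, contributing 22 each; the remaining 3 contribute 0. Total contributed: 110.
The group account pays out 7.1 × 110 = 781.00 in total (split across the unequal shares, but the aggregate is all that matters for the group sum).
The 3 free-riders keep 22 each, adding 66. Group total = 66 + 781.00 = 847.00.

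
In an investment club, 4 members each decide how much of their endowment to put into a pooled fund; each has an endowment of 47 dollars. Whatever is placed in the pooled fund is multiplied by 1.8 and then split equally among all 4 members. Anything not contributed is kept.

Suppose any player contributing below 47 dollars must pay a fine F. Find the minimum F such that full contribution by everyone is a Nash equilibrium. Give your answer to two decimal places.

25.85 dollars

Given the others contribute fully, the best deviation is to contribute 0 (any partial contribution still incurs the fine and gives up units whose private return 0.4500 is below 1).
Deviating from 47 to 0 saves 47 dollars but forfeits the deviator's share of the drop in the pooled fund: 1.8/4 × 47 = 21.15.
So the deviation gain is 47 − 21.15 = 25.85, and the fine must be at least 25.85 dollars to wipe it out.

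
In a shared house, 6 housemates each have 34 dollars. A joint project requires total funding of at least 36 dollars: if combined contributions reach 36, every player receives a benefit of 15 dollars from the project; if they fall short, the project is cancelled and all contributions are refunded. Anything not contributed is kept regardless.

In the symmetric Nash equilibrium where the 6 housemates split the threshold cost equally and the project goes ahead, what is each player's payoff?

43 dollars

Equal share of the threshold: 36/6 = 6.
At this profile no one gains by cutting their contribution: any cut drops the total below 36, the project is cancelled, contributions are refunded, and the deviator ends with 34, which is less than 34 − 6 + 15 = 43. Contributing more than 6 just wastes the excess. So contributing exactly 6 is a best response.
Each player's payoff: 34 − 6 + 15 = 43.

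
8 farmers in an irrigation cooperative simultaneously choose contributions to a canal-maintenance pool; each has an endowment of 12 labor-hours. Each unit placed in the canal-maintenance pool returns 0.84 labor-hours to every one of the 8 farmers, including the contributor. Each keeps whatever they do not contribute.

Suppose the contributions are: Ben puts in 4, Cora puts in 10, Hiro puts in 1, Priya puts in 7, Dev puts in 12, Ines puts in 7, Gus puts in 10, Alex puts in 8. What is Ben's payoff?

Total contributed: 4 + 10 + 1 + 7 + 12 + 7 + 10 + 8 = 59.
Each receives 0.84 × 59 = 49.56 from the canal-maintenance pool.
Ben keeps 12 − 4 = 8, so Ben's payoff is 8 + 49.56 = 57.56.

57.56 labor-hours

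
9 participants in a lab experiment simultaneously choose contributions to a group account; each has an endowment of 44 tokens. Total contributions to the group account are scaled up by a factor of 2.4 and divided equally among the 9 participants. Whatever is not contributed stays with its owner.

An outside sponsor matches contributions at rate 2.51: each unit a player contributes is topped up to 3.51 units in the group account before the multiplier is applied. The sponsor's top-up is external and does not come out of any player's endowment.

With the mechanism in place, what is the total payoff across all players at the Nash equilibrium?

Even with the mechanism, each unit contributed returns only 2.4 × 3.51 / 9 = 0.9360 per unit of net cost, so contributing nothing is still dominant.
At the Nash equilibrium no one contributes; group total payoff = 9 × 44 = 396.

396.00 tokens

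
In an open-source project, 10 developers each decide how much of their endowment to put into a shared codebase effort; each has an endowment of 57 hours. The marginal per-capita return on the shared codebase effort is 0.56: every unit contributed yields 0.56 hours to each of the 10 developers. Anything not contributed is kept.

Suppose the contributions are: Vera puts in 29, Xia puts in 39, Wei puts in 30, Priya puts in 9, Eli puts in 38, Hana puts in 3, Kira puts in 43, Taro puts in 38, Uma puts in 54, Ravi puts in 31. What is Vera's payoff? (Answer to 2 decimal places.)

Total contributed: 29 + 39 + 30 + 9 + 38 + 3 + 43 + 38 + 54 + 31 = 314.
Each receives 0.56 × 314 = 175.84 from the shared codebase effort.
Vera keeps 57 − 29 = 28, so Vera's payoff is 28 + 175.84 = 203.84.

203.84 hours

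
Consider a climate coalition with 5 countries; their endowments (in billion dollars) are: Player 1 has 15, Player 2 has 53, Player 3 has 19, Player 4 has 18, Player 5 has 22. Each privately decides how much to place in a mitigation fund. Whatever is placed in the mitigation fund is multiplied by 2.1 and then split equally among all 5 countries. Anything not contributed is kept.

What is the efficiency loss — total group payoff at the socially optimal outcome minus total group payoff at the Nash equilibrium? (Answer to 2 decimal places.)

139.70 billion dollars

The private return per contributed unit is 2.1/5 = 0.4200 < 1 for every player regardless of endowment, so the Nash equilibrium is zero contribution and the group total is Σ E_j = 15 + 53 + 19 + 18 + 22 = 127.
Each contributed unit returns 2.100 to the group, so the social optimum is full contribution by everyone: group total = 2.100 × 127 = 266.70.
Efficiency loss = (2.100 − 1) × 127 = 139.70.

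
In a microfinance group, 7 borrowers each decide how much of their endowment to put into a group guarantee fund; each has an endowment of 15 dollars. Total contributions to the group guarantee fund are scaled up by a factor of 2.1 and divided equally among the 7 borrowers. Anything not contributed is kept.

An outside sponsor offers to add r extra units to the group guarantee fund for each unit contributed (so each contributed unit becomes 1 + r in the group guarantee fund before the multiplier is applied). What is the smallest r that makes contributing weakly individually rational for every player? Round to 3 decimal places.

With matching at rate r, one contributed unit becomes (1 + r) in the group guarantee fund and returns 2.1 × (1 + r) / 7 to the contributor.
Setting this equal to 1: 1 + r = 7/2.1 = 3.3333.
So the minimum matching rate is r = 3.3333 − 1 = 2.333.

2.333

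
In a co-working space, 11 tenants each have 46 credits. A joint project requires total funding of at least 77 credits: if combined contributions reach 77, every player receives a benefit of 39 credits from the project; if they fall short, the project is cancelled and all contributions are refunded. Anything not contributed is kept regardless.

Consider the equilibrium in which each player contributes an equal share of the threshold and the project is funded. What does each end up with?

78 credits

Equal share of the threshold: 77/11 = 7.
At this profile no one gains by cutting their contribution: any cut drops the total below 77, the project is cancelled, contributions are refunded, and the deviator ends with 46, which is less than 46 − 7 + 39 = 78. Contributing more than 7 just wastes the excess. So contributing exactly 7 is a best response.
Each player's payoff: 46 − 7 + 39 = 78.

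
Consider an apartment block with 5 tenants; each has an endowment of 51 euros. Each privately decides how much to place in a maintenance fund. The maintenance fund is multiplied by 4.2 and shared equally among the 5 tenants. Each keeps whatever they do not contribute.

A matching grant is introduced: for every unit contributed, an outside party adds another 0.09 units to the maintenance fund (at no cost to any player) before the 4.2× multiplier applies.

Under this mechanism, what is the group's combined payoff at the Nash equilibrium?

255.00 euros

With the mechanism, a contributed unit returns 4.2 × 1.09 / 5 = 0.9156 per unit of net cost — still below 1 — so contributing 0 remains dominant for every player.
Everyone keeps their endowment and the group total is 5 × 51 = 255.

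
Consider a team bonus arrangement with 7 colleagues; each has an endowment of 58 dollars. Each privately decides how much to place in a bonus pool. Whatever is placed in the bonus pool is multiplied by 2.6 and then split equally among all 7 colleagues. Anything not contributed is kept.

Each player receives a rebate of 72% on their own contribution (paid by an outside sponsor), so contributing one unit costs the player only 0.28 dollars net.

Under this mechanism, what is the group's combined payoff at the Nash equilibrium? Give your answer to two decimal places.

1347.92 dollars

Under the mechanism each unit contributed yields (2.6/7) / 0.28 = 1.3265 back to its contributor per unit of net cost, which exceeds 1, making full contribution the dominant choice for everyone.
So the Nash equilibrium is full contribution by all 7; the group earns 7 × (58 × 0.72 + 2.6 × 58) = 1347.92.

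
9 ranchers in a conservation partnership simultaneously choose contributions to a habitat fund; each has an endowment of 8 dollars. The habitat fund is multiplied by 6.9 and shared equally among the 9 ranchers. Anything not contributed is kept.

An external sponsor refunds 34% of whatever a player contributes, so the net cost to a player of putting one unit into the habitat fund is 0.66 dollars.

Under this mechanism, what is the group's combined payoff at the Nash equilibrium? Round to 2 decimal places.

The effective private return per unit is now (6.9/9) / 0.66 = 1.1616 > 1, so every player's dominant strategy flips to full contribution.
At the Nash equilibrium everyone contributes 8. Group total payoff = 9 × (8 × 0.34 + 6.9 × 8) = 521.28.

521.28 dollars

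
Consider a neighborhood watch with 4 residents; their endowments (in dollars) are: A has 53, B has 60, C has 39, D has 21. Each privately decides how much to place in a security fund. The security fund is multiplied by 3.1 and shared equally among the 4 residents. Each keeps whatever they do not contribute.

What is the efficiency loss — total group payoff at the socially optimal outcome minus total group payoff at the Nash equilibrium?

The private return per contributed unit is 3.1/4 = 0.7750 < 1 for every player regardless of endowment, so the Nash equilibrium is zero contribution and the group total is Σ E_j = 53 + 60 + 39 + 21 = 173.
Each contributed unit returns 3.100 to the group, so the social optimum is full contribution by everyone: group total = 3.100 × 173 = 536.30.
Efficiency loss = (3.100 − 1) × 173 = 363.30.

363.30 dollars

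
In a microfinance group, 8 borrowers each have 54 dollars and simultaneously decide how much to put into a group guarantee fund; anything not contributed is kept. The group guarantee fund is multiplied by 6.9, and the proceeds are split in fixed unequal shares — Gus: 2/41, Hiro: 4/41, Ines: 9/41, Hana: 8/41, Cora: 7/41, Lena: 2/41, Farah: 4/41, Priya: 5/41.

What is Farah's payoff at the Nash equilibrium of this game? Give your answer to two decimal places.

163.05 dollars

For player j, contributing a unit is worthwhile iff 6.9 × (j's share) ≥ 1, i.e. iff j's share is at least 0.1449.
Ines, Hana and Cora are above the threshold, contributing 54 each; the remaining 5 contribute 0. Total contributed: 162.
Farah keeps 54 and receives 6.9 × 162 × 4/41 = 109.05 from the group guarantee fund, for a payoff of 163.05.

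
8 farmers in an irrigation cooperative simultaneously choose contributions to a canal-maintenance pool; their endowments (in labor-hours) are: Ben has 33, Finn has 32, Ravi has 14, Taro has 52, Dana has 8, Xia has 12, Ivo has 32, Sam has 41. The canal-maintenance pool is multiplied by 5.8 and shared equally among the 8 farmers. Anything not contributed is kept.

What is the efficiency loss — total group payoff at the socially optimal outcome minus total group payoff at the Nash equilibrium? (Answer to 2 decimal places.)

The private return per contributed unit is 5.8/8 = 0.7250 < 1 for every player regardless of endowment, so the Nash equilibrium is zero contribution and the group total is Σ E_j = 33 + 32 + 14 + 52 + 8 + 12 + 32 + 41 = 224.
Each contributed unit returns 5.800 to the group, so the social optimum is full contribution by everyone: group total = 5.800 × 224 = 1299.20.
Efficiency loss = (5.800 − 1) × 224 = 1075.20.

1075.20 labor-hours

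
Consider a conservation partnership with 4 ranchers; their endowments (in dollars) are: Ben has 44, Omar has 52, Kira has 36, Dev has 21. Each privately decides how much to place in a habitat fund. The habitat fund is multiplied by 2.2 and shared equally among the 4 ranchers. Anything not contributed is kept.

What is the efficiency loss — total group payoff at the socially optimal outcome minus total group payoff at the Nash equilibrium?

183.60 dollars

The private return per contributed unit is 2.2/4 = 0.5500 < 1 for every player regardless of endowment, so the Nash equilibrium is zero contribution and the group total is Σ E_j = 44 + 52 + 36 + 21 = 153.
Each contributed unit returns 2.200 to the group, so the social optimum is full contribution by everyone: group total = 2.200 × 153 = 336.60.
Efficiency loss = (2.200 − 1) × 153 = 183.60.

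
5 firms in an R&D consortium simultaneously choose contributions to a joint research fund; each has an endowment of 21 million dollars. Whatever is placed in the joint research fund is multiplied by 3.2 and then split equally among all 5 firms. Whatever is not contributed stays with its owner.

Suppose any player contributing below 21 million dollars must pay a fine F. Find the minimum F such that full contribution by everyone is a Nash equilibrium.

7.56 million dollars

Given the others contribute fully, the best deviation is to contribute 0 (any partial contribution still incurs the fine and gives up units whose private return 0.6400 is below 1).
Deviating from 21 to 0 saves 21 million dollars but forfeits the deviator's share of the drop in the joint research fund: 3.2/5 × 21 = 13.44.
So the deviation gain is 21 − 13.44 = 7.56, and the fine must be at least 7.56 million dollars to wipe it out.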